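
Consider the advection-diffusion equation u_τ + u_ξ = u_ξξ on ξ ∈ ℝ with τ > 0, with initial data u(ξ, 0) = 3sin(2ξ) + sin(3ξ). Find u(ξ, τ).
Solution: Change to a moving frame: let η = ξ - τ, σ = τ and write u(ξ,τ) = w(η,σ).
By the chain rule u_τ = w_σ - w_η, u_ξ = w_η, u_ξξ = w_ηη.
Then u_τ + u_ξ = w_σ: the advection term cancels and the PDE becomes the heat equation w_σ = w_ηη on η ∈ ℝ.
Initial data: w(η,0) = u(η,0) = 3sin(2η) + sin(3η).
On η ∈ ℝ each mode satisfies (sin(nη))″ = -n² sin(nη), so exp(-n²σ) sin(nη) solves the heat equation; by superposition w(η,σ) = Σ c_n exp(-n²σ) sin(nη).
Reading off the coefficients: c_2=3, c_3=1, so w(η,σ) = 3exp(-4σ)sin(2η) + exp(-9σ)sin(3η).
Substituting back η = ξ - τ, σ = τ: u(ξ,τ) = w(ξ - τ, τ).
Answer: u(ξ, τ) = 3exp(-4τ)sin(2ξ - 2τ) + exp(-9τ)sin(3ξ - 3τ)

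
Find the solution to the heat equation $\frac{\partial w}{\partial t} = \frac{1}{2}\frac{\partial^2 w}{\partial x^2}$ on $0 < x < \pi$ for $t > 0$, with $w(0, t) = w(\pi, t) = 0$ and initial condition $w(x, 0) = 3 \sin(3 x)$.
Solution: Separating variables: $w = \sum c_n e^{-n^2t/2} \sin(nx)$. From $w(x,0) = 3 \sin(3 x)$: $c_3=3$.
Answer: $w(x, t) = 3 e^{-9 t/2} \sin(3 x)$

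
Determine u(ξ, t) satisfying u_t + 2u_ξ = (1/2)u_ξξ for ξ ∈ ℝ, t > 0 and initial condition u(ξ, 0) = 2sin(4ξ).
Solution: Moving frame: η = ξ - 2t, σ = t, u = w(η,σ), so u_t = w_σ - 2w_η and u_ξξ = w_ηη.
Hence u_t + 2u_ξ = w_σ and the PDE becomes the heat equation w_σ = (1/2)w_ηη on η ∈ ℝ.
Initial data: w(η,0) = u(η,0) = 2sin(4η). Each mode sin(nη) decays as exp(-n²σ/2) on ℝ, so w(η,σ) = Σ c_n exp(-n²σ/2) sin(nη) with c_4=2: w(η,σ) = 2exp(-8σ)sin(4η).
Substituting back: u(ξ,t) = w(ξ - 2t, t).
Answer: u(ξ, t) = -2exp(-8t)sin(8t - 4ξ)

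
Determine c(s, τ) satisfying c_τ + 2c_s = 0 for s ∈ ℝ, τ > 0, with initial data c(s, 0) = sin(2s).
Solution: By characteristics (ds/dτ = 2), c(s,τ) = f(s - 2τ) with f = c(·, 0).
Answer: c(s, τ) = sin(2s - 4τ)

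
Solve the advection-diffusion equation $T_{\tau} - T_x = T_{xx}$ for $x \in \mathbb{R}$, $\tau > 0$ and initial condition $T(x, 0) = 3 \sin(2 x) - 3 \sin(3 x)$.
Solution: Change to a moving frame: let $\eta = x + \tau$, $\sigma = \tau$ and write $T(x,\tau) = u(\eta,\sigma)$.
By the chain rule $T_{\tau} = u_{\sigma} + u_{\eta}$, $T_x = u_{\eta}$, $T_{xx} = u_{\eta\eta}$.
Then $T_{\tau} - T_x = u_{\sigma}$: the advection term cancels and the PDE becomes the heat equation $u_{\sigma} = u_{\eta\eta}$ on $\eta \in \mathbb{R}$.
Initial data: $u(\eta,0) = T(\eta,0) = 3 \sin(2 \eta) - 3 \sin(3 \eta)$.
On $\eta \in \mathbb{R}$ each mode satisfies $(\sin(n\eta))'' = -n^2 \sin(n\eta)$, so $e^{-n^2\sigma} \sin(n\eta)$ solves the heat equation; by superposition $u(\eta,\sigma) = \sum c_n e^{-n^2\sigma} \sin(n\eta)$.
Reading off the coefficients: $c_2=3, c_3=-3$, so $u(\eta,\sigma) = 3 e^{-4 \sigma} \sin(2 \eta) - 3 e^{-9 \sigma} \sin(3 \eta)$.
Substituting back $\eta = x + \tau$, $\sigma = \tau$: $T(x,\tau) = u(x + \tau, \tau)$.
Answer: $T(x, \tau) = 3 e^{-4 \tau} \sin(2 \tau + 2 x) - 3 e^{-9 \tau} \sin(3 \tau + 3 x)$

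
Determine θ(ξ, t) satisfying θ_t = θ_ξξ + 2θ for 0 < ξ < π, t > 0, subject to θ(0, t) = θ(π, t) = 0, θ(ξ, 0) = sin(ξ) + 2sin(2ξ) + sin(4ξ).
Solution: Substitute θ = exp(2t)u.
Then θ_t = exp(2t)(u_t + 2u), θ_ξξ = exp(2t)u_ξξ; substituting and dividing by exp(2t), the lower-order terms cancel: u_t = u_ξξ (standard heat equation).
Data for u: u(ξ,0) = θ(ξ,0) = sin(ξ) + 2sin(2ξ) + sin(4ξ). The boundary conditions carry over: u(0,t) = u(π,t) = 0.
Separating variables: u = Σ c_n exp(-n²t) sin(nξ). From u(ξ,0) = sin(ξ) + 2sin(2ξ) + sin(4ξ): c_1=1, c_2=2, c_4=1.
So u(ξ,t) = exp(-t)sin(ξ) + 2exp(-4t)sin(2ξ) + exp(-16t)sin(4ξ), and θ(ξ,t) = exp(2t)u(ξ,t).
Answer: θ(ξ, t) = exp(t)sin(ξ) + 2exp(-2t)sin(2ξ) + exp(-14t)sin(4ξ)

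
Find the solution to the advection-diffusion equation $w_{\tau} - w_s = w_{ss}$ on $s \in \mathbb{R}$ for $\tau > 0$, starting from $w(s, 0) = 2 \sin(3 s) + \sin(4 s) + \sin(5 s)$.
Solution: Moving frame: $\eta = s + \tau$, $\sigma = \tau$, $w = u(\eta,\sigma)$, so $w_{\tau} = u_{\sigma} + u_{\eta}$ and $w_{ss} = u_{\eta\eta}$.
Hence $w_{\tau} - w_s = u_{\sigma}$ and the PDE becomes the heat equation $u_{\sigma} = u_{\eta\eta}$ on $\eta \in \mathbb{R}$.
Initial data: $u(\eta,0) = w(\eta,0) = 2 \sin(3 \eta) + \sin(4 \eta) + \sin(5 \eta)$. Each mode $\sin(n\eta)$ decays as $e^{-n^2\sigma}$ on $\mathbb{R}$, so $u(\eta,\sigma) = \sum c_n e^{-n^2\sigma} \sin(n\eta)$ with $c_3=2, c_4=1, c_5=1$: $u(\eta,\sigma) = 2 e^{-9 \sigma} \sin(3 \eta) + e^{-16 \sigma} \sin(4 \eta) + e^{-25 \sigma} \sin(5 \eta)$.
Substituting back: $w(s,\tau) = u(s + \tau, \tau)$.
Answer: $w(s, \tau) = 2 e^{-9 \tau} \sin(3 \tau + 3 s) + e^{-16 \tau} \sin(4 \tau + 4 s) + e^{-25 \tau} \sin(5 \tau + 5 s)$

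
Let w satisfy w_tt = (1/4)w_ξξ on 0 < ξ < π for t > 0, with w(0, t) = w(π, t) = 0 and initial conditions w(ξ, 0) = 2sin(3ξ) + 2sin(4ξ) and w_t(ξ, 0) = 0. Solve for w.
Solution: Using separation of variables w = X(ξ)T(t):
Eigenfunctions: sin(nξ), n = 1, 2, 3, ...
General solution: w(ξ, t) = Σ [A_n cos(n t/2) + B_n sin(n t/2)] sin(nξ)
From w(ξ,0) = 2sin(3ξ) + 2sin(4ξ): A_3=2, A_4=2. From w_t(ξ,0) = 0: all B_n = 0.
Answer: w(ξ, t) = 2sin(3ξ)cos(3t/2) + 2sin(4ξ)cos(2t)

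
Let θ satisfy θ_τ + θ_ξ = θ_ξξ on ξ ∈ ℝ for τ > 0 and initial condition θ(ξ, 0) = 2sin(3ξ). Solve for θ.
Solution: Change to a moving frame: let η = ξ - τ, σ = τ and write θ(ξ,τ) = u(η,σ).
By the chain rule θ_τ = u_σ - u_η, θ_ξ = u_η, θ_ξξ = u_ηη.
Then θ_τ + θ_ξ = u_σ: the advection term cancels and the PDE becomes the heat equation u_σ = u_ηη on η ∈ ℝ.
Initial data: u(η,0) = θ(η,0) = 2sin(3η).
On η ∈ ℝ each mode satisfies (sin(nη))″ = -n² sin(nη), so exp(-n²σ) sin(nη) solves the heat equation; by superposition u(η,σ) = Σ c_n exp(-n²σ) sin(nη).
Reading off the coefficients: c_3=2, so u(η,σ) = 2exp(-9σ)sin(3η).
Substituting back η = ξ - τ, σ = τ: θ(ξ,τ) = u(ξ - τ, τ).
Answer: θ(ξ, τ) = 2exp(-9τ)sin(3ξ - 3τ)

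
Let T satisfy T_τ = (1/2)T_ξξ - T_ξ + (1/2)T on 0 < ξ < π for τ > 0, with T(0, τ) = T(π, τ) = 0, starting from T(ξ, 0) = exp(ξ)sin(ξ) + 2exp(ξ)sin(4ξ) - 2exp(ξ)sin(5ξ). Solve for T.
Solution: Substitute T = exp(ξ)u, i.e. u = exp(-ξ)T.
By the product rule, T_ξ = exp(ξ)(u_ξ + u), T_ξξ = exp(ξ)(u_ξξ + 2u_ξ + u), T_τ = exp(ξ)u_τ.
Substituting into the PDE and dividing by exp(ξ): u_τ = (1/2)(u_ξξ + 2u_ξ + u) - (u_ξ + u) + (1/2)u.
The lower-order terms cancel, leaving the standard heat equation u_τ = (1/2)u_ξξ.
Initial data for u: u(ξ,0) = exp(-ξ)T(ξ,0) = sin(ξ) + 2sin(4ξ) - 2sin(5ξ). The boundary conditions carry over: u(0,τ) = u(π,τ) = 0.
Solve for u:
  Using separation of variables u = X(ξ)G(τ):
  Eigenfunctions: sin(nξ), n = 1, 2, 3, ...
  General solution: u(ξ, τ) = Σ c_n sin(nξ) exp(-n² τ/2)
  Matching u(ξ,0) = sin(ξ) + 2sin(4ξ) - 2sin(5ξ) term by term: c_1=1, c_4=2, c_5=-2.
Hence u(ξ,τ) = 2exp(-8τ)sin(4ξ) + exp(-τ/2)sin(ξ) - 2exp(-25τ/2)sin(5ξ).
Transform back: T(ξ,τ) = exp(ξ)u(ξ,τ).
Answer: T(ξ, τ) = 2exp(ξ)exp(-8τ)sin(4ξ) + exp(ξ)exp(-τ/2)sin(ξ) - 2exp(ξ)exp(-25τ/2)sin(5ξ)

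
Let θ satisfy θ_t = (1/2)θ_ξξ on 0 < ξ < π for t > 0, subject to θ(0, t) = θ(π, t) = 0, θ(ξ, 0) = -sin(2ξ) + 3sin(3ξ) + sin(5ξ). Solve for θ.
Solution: Using separation of variables θ = X(ξ)G(t):
Eigenfunctions: sin(nξ), n = 1, 2, 3, ...
General solution: θ(ξ, t) = Σ c_n sin(nξ) exp(-n² t/2)
Matching θ(ξ,0) = -sin(2ξ) + 3sin(3ξ) + sin(5ξ) term by term: c_2=-1, c_3=3, c_5=1.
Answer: θ(ξ, t) = -exp(-2t)sin(2ξ) + 3exp(-9t/2)sin(3ξ) + exp(-25t/2)sin(5ξ)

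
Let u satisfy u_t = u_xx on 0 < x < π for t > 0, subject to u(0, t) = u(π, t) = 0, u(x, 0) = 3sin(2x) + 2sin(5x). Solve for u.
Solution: Separating variables: u = Σ c_n exp(-n²t) sin(nx). From u(x,0) = 3sin(2x) + 2sin(5x): c_2=3, c_5=2.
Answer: u(x, t) = 3exp(-4t)sin(2x) + 2exp(-25t)sin(5x)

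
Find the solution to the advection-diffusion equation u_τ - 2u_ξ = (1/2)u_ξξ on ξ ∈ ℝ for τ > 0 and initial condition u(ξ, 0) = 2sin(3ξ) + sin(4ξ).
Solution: Change to a moving frame: let η = ξ + 2τ, σ = τ and write u(ξ,τ) = w(η,σ).
By the chain rule u_τ = w_σ + 2w_η, u_ξ = w_η, u_ξξ = w_ηη.
Then u_τ - 2u_ξ = w_σ: the advection term cancels and the PDE becomes the heat equation w_σ = (1/2)w_ηη on η ∈ ℝ.
Initial data: w(η,0) = u(η,0) = 2sin(3η) + sin(4η).
On η ∈ ℝ each mode satisfies (sin(nη))″ = -n² sin(nη), so exp(-n²σ/2) sin(nη) solves the heat equation; by superposition w(η,σ) = Σ c_n exp(-n²σ/2) sin(nη).
Reading off the coefficients: c_3=2, c_4=1, so w(η,σ) = exp(-8σ)sin(4η) + 2exp(-9σ/2)sin(3η).
Substituting back η = ξ + 2τ, σ = τ: u(ξ,τ) = w(ξ + 2τ, τ).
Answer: u(ξ, τ) = exp(-8τ)sin(4ξ + 8τ) + 2exp(-9τ/2)sin(3ξ + 6τ)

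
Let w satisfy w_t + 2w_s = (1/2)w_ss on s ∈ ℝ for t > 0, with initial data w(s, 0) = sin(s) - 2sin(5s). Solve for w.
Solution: Moving frame: η = s - 2t, σ = t, w = u(η,σ), so w_t = u_σ - 2u_η and w_ss = u_ηη.
Hence w_t + 2w_s = u_σ and the PDE becomes the heat equation u_σ = (1/2)u_ηη on η ∈ ℝ.
Initial data: u(η,0) = w(η,0) = sin(η) - 2sin(5η). Each mode sin(nη) decays as exp(-n²σ/2) on ℝ, so u(η,σ) = Σ c_n exp(-n²σ/2) sin(nη) with c_1=1, c_5=-2: u(η,σ) = exp(-σ/2)sin(η) - 2exp(-25σ/2)sin(5η).
Substituting back: w(s,t) = u(s - 2t, t).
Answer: w(s, t) = exp(-t/2)sin(s - 2t) - 2exp(-25t/2)sin(5s - 10t)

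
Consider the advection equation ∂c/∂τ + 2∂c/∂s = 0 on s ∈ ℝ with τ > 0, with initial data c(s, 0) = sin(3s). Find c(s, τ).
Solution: By characteristics (ds/dτ = 2), c(s,τ) = f(s - 2τ) with f = c(·, 0).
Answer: c(s, τ) = sin(3s - 6τ)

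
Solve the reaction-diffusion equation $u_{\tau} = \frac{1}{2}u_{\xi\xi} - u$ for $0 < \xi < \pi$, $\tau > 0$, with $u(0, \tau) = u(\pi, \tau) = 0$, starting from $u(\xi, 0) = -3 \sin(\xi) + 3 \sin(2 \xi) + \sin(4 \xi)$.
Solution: Substitute $u = e^{-\tau}w$, i.e. $w = e^{\tau}u$.
By the product rule, $u_{\tau} = e^{-\tau}(w_{\tau} - w)$, $u_{\xi\xi} = e^{-\tau}w_{\xi\xi}$.
Substituting into the PDE and dividing by $e^{-\tau}$: $w_{\tau} - w = \frac{1}{2}w_{\xi\xi} - w$.
The lower-order terms cancel, leaving the standard heat equation $w_{\tau} = \frac{1}{2}w_{\xi\xi}$.
Initial data for $w$: $w(\xi,0) = u(\xi,0) = -3 \sin(\xi) + 3 \sin(2 \xi) + \sin(4 \xi)$. The boundary conditions carry over: $w(0,\tau) = w(\pi,\tau) = 0$.
Solve for $w$:
  Using separation of variables $w = X(\xi)T(\tau)$:
  Eigenfunctions: $\sin(n\xi)$, $n = 1, 2, 3, \ldots$
  General solution: $w(\xi, \tau) = \sum c_n \sin(n\xi) e^{-n^2 \tau/2}$
  Matching $w(\xi,0) = -3 \sin(\xi) + 3 \sin(2 \xi) + \sin(4 \xi)$ term by term: $c_1=-3, c_2=3, c_4=1$.
Hence $w(\xi,\tau) = 3 e^{-2 \tau} \sin(2 \xi) + e^{-8 \tau} \sin(4 \xi) - 3 e^{-\tau/2} \sin(\xi)$.
Transform back: $u(\xi,\tau) = e^{-\tau}w(\xi,\tau)$.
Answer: $u(\xi, \tau) = 3 e^{-3 \tau} \sin(2 \xi) + e^{-9 \tau} \sin(4 \xi) - 3 e^{-3 \tau/2} \sin(\xi)$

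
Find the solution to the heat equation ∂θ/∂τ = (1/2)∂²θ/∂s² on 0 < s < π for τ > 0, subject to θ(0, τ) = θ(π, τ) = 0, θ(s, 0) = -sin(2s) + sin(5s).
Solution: Separating variables: θ = Σ c_n exp(-n²τ/2) sin(ns). From θ(s,0) = -sin(2s) + sin(5s): c_2=-1, c_5=1.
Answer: θ(s, τ) = -exp(-2τ)sin(2s) + exp(-25τ/2)sin(5s)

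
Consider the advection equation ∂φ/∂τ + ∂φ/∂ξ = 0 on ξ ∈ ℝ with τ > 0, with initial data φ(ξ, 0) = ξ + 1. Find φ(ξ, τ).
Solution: By characteristics (dξ/dτ = 1), φ(ξ,τ) = f(ξ - τ) with f = φ(·, 0).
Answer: φ(ξ, τ) = ξ - τ + 1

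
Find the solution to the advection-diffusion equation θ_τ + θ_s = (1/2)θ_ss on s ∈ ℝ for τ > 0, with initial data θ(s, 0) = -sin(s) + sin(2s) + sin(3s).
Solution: Moving frame: η = s - τ, σ = τ, θ = u(η,σ), so θ_τ = u_σ - u_η and θ_ss = u_ηη.
Hence θ_τ + θ_s = u_σ and the PDE becomes the heat equation u_σ = (1/2)u_ηη on η ∈ ℝ.
Initial data: u(η,0) = θ(η,0) = -sin(η) + sin(2η) + sin(3η). Each mode sin(nη) decays as exp(-n²σ/2) on ℝ, so u(η,σ) = Σ c_n exp(-n²σ/2) sin(nη) with c_1=-1, c_2=1, c_3=1: u(η,σ) = exp(-2σ)sin(2η) - exp(-σ/2)sin(η) + exp(-9σ/2)sin(3η).
Substituting back: θ(s,τ) = u(s - τ, τ).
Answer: θ(s, τ) = exp(-2τ)sin(2s - 2τ) - exp(-τ/2)sin(s - τ) + exp(-9τ/2)sin(3s - 3τ)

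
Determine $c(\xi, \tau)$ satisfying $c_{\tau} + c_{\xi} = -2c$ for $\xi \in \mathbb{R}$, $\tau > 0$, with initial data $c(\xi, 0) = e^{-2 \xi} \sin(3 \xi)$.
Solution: Substitute $c = e^{-2\xi}u$, i.e. $u = e^{2\xi}c$.
By the product rule, $c_{\xi} = e^{-2\xi}(u_{\xi} - 2u)$, $c_{\tau} = e^{-2\xi}u_{\tau}$.
Substituting into the PDE and dividing by $e^{-2\xi}$: $u_{\tau} + (u_{\xi} - 2u) = -2u$.
The lower-order terms cancel, leaving the standard advection equation $u_{\tau} + u_{\xi} = 0$.
Initial data for $u$: $u(\xi,0) = e^{2\xi}c(\xi,0) = \sin(3 \xi)$.
Solve for $u$:
  By method of characteristics (waves move right with speed 1):
  Along characteristics $\xi - \tau =$ const, $u$ is constant, so $u(\xi,\tau) = f(\xi - \tau)$ with $f = u( \cdot , 0)$.
Hence $u(\xi,\tau) = \sin(3 \xi - 3 \tau)$.
Transform back: $c(\xi,\tau) = e^{-2\xi}u(\xi,\tau)$.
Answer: $c(\xi, \tau) = - e^{-2 \xi} \sin(3 \tau - 3 \xi)$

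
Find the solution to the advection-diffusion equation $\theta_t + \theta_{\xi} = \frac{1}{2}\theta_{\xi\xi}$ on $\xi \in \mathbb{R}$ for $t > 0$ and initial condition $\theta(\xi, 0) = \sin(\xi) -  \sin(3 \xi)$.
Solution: Moving frame: $\eta = \xi - t$, $\sigma = t$, $\theta = u(\eta,\sigma)$, so $\theta_t = u_{\sigma} - u_{\eta}$ and $\theta_{\xi\xi} = u_{\eta\eta}$.
Hence $\theta_t + \theta_{\xi} = u_{\sigma}$ and the PDE becomes the heat equation $u_{\sigma} = \frac{1}{2}u_{\eta\eta}$ on $\eta \in \mathbb{R}$.
Initial data: $u(\eta,0) = \theta(\eta,0) = \sin(\eta) - \sin(3 \eta)$. Each mode $\sin(n\eta)$ decays as $e^{-n^2\sigma/2}$ on $\mathbb{R}$, so $u(\eta,\sigma) = \sum c_n e^{-n^2\sigma/2} \sin(n\eta)$ with $c_1=1, c_3=-1$: $u(\eta,\sigma) = e^{-\sigma/2} \sin(\eta) - e^{-9 \sigma/2} \sin(3 \eta)$.
Substituting back: $\theta(\xi,t) = u(\xi - t, t)$.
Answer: $\theta(\xi, t) = e^{-t/2} \sin(\xi - t) -  e^{-9 t/2} \sin(3 \xi - 3 t)$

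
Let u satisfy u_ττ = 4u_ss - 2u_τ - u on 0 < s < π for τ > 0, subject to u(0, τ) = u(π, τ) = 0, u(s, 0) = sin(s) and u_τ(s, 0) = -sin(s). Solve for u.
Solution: Substitute u = exp(-τ)w, i.e. w = exp(τ)u.
By the product rule, u_τ = exp(-τ)(w_τ - w), u_ττ = exp(-τ)(w_ττ - 2w_τ + w), u_ss = exp(-τ)w_ss.
Substituting into the PDE and dividing by exp(-τ): w_ττ - 2w_τ + w = 4w_ss - 2(w_τ - w) - w.
The lower-order terms cancel, leaving the standard wave equation w_ττ = 4w_ss.
Initial data for w: w(s,0) = u(s,0) = sin(s); w_τ(s,0) = u_τ(s,0) + u(s,0) = 0. The boundary conditions carry over: w(0,τ) = w(π,τ) = 0.
Solve for w:
  Using separation of variables w = X(s)T(τ):
  Eigenfunctions: sin(ns), n = 1, 2, 3, ...
  General solution: w(s, τ) = Σ [A_n cos(2n τ) + B_n sin(2n τ)] sin(ns)
  From w(s,0) = sin(s): A_1=1. From w_τ(s,0) = 0: all B_n = 0.
Hence w(s,τ) = sin(s)cos(2τ).
Transform back: u(s,τ) = exp(-τ)w(s,τ).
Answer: u(s, τ) = exp(-τ)sin(s)cos(2τ)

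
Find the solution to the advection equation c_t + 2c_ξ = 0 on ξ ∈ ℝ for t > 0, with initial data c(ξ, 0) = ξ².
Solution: By characteristics (dξ/dt = 2), c(ξ,t) = f(ξ - 2t) with f = c(·, 0).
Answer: c(ξ, t) = 4t² - 4tξ + ξ²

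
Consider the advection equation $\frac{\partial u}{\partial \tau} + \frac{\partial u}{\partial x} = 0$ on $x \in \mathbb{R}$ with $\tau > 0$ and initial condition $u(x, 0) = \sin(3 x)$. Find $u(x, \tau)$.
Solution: By characteristics ($dx/d\tau = 1$), $u(x,\tau) = f(x - \tau)$ with $f = u( \cdot , 0)$.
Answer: $u(x, \tau) = - \sin(3 \tau - 3 x)$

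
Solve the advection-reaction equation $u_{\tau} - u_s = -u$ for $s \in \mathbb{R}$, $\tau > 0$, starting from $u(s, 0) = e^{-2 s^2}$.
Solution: Substitute $u = e^{-\tau}w$.
Then $u_{\tau} = e^{-\tau}(w_{\tau} - w)$, $u_s = e^{-\tau}w_s$; substituting and dividing by $e^{-\tau}$, the lower-order terms cancel: $w_{\tau} - w_s = 0$ (standard advection equation).
Data for $w$: $w(s,0) = u(s,0) = e^{-2 s^2}$.
By characteristics ($ds/d\tau = -1$), $w(s,\tau) = f(s + \tau)$ with $f = w( \cdot , 0)$.
So $w(s,\tau) = e^{-2 (s + \tau)^2}$, and $u(s,\tau) = e^{-\tau}w(s,\tau)$.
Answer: $u(s, \tau) = e^{-\tau} e^{-2 (\tau + s)^2}$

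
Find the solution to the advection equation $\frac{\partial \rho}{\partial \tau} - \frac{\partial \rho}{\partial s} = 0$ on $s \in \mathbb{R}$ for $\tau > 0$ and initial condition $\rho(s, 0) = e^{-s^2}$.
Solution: By method of characteristics (waves move left with speed 1):
Along characteristics $s + \tau =$ const, $\rho$ is constant, so $\rho(s,\tau) = f(s + \tau)$ with $f = \rho( \cdot , 0)$.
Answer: $\rho(s, \tau) = e^{-(\tau + s)^2}$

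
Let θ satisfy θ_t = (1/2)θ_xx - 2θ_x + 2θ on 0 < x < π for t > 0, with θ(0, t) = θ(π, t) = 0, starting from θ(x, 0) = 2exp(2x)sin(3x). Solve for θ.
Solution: Substitute θ = exp(2x)u, i.e. u = exp(-2x)θ.
By the product rule, θ_x = exp(2x)(u_x + 2u), θ_xx = exp(2x)(u_xx + 4u_x + 4u), θ_t = exp(2x)u_t.
Substituting into the PDE and dividing by exp(2x): u_t = (1/2)(u_xx + 4u_x + 4u) - 2(u_x + 2u) + 2u.
The lower-order terms cancel, leaving the standard heat equation u_t = (1/2)u_xx.
Initial data for u: u(x,0) = exp(-2x)θ(x,0) = 2sin(3x). The boundary conditions carry over: u(0,t) = u(π,t) = 0.
Solve for u:
  Using separation of variables u = X(x)G(t):
  Eigenfunctions: sin(nx), n = 1, 2, 3, ...
  General solution: u(x, t) = Σ c_n sin(nx) exp(-n² t/2)
  Matching u(x,0) = 2sin(3x) term by term: c_3=2.
Hence u(x,t) = 2exp(-9t/2)sin(3x).
Transform back: θ(x,t) = exp(2x)u(x,t).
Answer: θ(x, t) = 2exp(-9t/2)exp(2x)sin(3x)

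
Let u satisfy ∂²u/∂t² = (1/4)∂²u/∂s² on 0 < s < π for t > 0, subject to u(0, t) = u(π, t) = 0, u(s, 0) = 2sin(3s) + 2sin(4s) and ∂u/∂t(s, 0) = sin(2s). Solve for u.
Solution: Separating variables: u = Σ [A_n cos(ω_n t) + B_n sin(ω_n t)] sin(ns), ω_n = n/2. From ICs (B_n = velocity coefficient / ω_n): A_3=2, A_4=2, B_2=1.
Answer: u(s, t) = sin(2s)sin(t) + 2sin(3s)cos(3t/2) + 2sin(4s)cos(2t)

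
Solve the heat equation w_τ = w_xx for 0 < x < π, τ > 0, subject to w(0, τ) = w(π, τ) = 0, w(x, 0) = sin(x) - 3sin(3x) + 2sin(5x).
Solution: Separating variables: w = Σ c_n exp(-n²τ) sin(nx). From w(x,0) = sin(x) - 3sin(3x) + 2sin(5x): c_1=1, c_3=-3, c_5=2.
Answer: w(x, τ) = exp(-τ)sin(x) - 3exp(-9τ)sin(3x) + 2exp(-25τ)sin(5x)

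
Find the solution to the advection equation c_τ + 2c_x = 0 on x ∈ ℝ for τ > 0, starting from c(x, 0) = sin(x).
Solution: By characteristics (dx/dτ = 2), c(x,τ) = f(x - 2τ) with f = c(·, 0).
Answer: c(x, τ) = sin(x - 2τ)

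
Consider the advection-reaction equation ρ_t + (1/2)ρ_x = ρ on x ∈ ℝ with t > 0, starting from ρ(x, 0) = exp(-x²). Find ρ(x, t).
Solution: Substitute ρ = exp(t)u, i.e. u = exp(-t)ρ.
By the product rule, ρ_t = exp(t)(u_t + u), ρ_x = exp(t)u_x.
Substituting into the PDE and dividing by exp(t): u_t + u + (1/2)u_x = u.
The lower-order terms cancel, leaving the standard advection equation u_t + (1/2)u_x = 0.
Initial data for u: u(x,0) = ρ(x,0) = exp(-x²).
Solve for u:
  By method of characteristics (waves move right with speed 1/2):
  Along characteristics x - (1/2)t = const, u is constant, so u(x,t) = f(x - (1/2)t) with f = u(·, 0).
Hence u(x,t) = exp(-(-t/2 + x)²).
Transform back: ρ(x,t) = exp(t)u(x,t).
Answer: ρ(x, t) = exp(t)exp(-(-t/2 + x)²)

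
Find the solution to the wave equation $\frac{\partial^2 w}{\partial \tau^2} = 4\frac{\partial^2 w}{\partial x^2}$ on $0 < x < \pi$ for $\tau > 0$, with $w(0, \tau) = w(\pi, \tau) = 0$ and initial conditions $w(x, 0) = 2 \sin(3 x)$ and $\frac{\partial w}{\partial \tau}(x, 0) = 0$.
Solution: Using separation of variables $w = X(x)T(\tau)$:
Eigenfunctions: $\sin(nx)$, $n = 1, 2, 3, \ldots$
General solution: $w(x, \tau) = \sum [A_n \cos(2n \tau) + B_n \sin(2n \tau)] \sin(nx)$
From $w(x,0) = 2 \sin(3 x)$: $A_3=2$. From $w_{\tau}(x,0) = 0$: all $B_n = 0$.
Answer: $w(x, \tau) = 2 \sin(3 x) \cos(6 \tau)$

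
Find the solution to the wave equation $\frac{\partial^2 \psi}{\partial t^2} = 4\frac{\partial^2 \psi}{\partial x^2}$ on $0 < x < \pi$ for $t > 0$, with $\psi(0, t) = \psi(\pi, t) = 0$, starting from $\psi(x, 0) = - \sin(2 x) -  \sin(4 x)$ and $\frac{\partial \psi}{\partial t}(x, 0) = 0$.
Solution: Using separation of variables $\psi = X(x)T(t)$:
Eigenfunctions: $\sin(nx)$, $n = 1, 2, 3, \ldots$
General solution: $\psi(x, t) = \sum [A_n \cos(2n t) + B_n \sin(2n t)] \sin(nx)$
From $\psi(x,0) = - \sin(2 x) - \sin(4 x)$: $A_2=-1, A_4=-1$. From $\psi_t(x,0) = 0$: all $B_n = 0$.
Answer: $\psi(x, t) = - \sin(2 x) \cos(4 t) -  \sin(4 x) \cos(8 t)$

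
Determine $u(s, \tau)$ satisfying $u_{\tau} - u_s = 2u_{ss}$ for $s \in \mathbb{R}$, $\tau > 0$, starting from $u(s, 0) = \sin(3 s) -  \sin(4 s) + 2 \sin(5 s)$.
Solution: Change to a moving frame: let $\eta = s + \tau$, $\sigma = \tau$ and write $u(s,\tau) = w(\eta,\sigma)$.
By the chain rule $u_{\tau} = w_{\sigma} + w_{\eta}$, $u_s = w_{\eta}$, $u_{ss} = w_{\eta\eta}$.
Then $u_{\tau} - u_s = w_{\sigma}$: the advection term cancels and the PDE becomes the heat equation $w_{\sigma} = 2w_{\eta\eta}$ on $\eta \in \mathbb{R}$.
Initial data: $w(\eta,0) = u(\eta,0) = \sin(3 \eta) - \sin(4 \eta) + 2 \sin(5 \eta)$.
On $\eta \in \mathbb{R}$ each mode satisfies $(\sin(n\eta))'' = -n^2 \sin(n\eta)$, so $e^{-2n^2\sigma} \sin(n\eta)$ solves the heat equation; by superposition $w(\eta,\sigma) = \sum c_n e^{-2n^2\sigma} \sin(n\eta)$.
Reading off the coefficients: $c_3=1, c_4=-1, c_5=2$, so $w(\eta,\sigma) = e^{-18 \sigma} \sin(3 \eta) - e^{-32 \sigma} \sin(4 \eta) + 2 e^{-50 \sigma} \sin(5 \eta)$.
Substituting back $\eta = s + \tau$, $\sigma = \tau$: $u(s,\tau) = w(s + \tau, \tau)$.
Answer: $u(s, \tau) = e^{-18 \tau} \sin(3 \tau + 3 s) -  e^{-32 \tau} \sin(4 \tau + 4 s) + 2 e^{-50 \tau} \sin(5 \tau + 5 s)$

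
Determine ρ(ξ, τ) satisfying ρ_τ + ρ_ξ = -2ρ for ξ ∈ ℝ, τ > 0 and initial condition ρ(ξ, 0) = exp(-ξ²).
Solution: Substitute ρ = exp(-2τ)u.
Then ρ_τ = exp(-2τ)(u_τ - 2u), ρ_ξ = exp(-2τ)u_ξ; substituting and dividing by exp(-2τ), the lower-order terms cancel: u_τ + u_ξ = 0 (standard advection equation).
Data for u: u(ξ,0) = ρ(ξ,0) = exp(-ξ²).
By characteristics (dξ/dτ = 1), u(ξ,τ) = f(ξ - τ) with f = u(·, 0).
So u(ξ,τ) = exp(-(ξ - τ)²), and ρ(ξ,τ) = exp(-2τ)u(ξ,τ).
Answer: ρ(ξ, τ) = exp(-2τ)exp(-(ξ - τ)²)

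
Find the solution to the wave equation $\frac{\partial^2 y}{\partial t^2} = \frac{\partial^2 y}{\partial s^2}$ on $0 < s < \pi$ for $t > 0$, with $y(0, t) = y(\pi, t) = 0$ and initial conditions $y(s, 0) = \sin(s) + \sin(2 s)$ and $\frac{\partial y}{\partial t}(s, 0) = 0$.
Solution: Separating variables: $y = \sum [A_n \cos(\omega_n t) + B_n \sin(\omega_n t)] \sin(ns)$, $\omega_n = n$. From ICs: $A_1=1, A_2=1$.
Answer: $y(s, t) = \sin(s) \cos(t) + \sin(2 s) \cos(2 t)$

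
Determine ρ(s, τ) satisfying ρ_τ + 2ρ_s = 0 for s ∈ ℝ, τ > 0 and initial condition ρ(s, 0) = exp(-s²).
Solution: By characteristics (ds/dτ = 2), ρ(s,τ) = f(s - 2τ) with f = ρ(·, 0).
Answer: ρ(s, τ) = exp(-(s - 2τ)²)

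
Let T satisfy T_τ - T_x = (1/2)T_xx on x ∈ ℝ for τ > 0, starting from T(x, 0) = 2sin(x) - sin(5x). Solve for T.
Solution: Moving frame: η = x + τ, σ = τ, T = u(η,σ), so T_τ = u_σ + u_η and T_xx = u_ηη.
Hence T_τ - T_x = u_σ and the PDE becomes the heat equation u_σ = (1/2)u_ηη on η ∈ ℝ.
Initial data: u(η,0) = T(η,0) = 2sin(η) - sin(5η). Each mode sin(nη) decays as exp(-n²σ/2) on ℝ, so u(η,σ) = Σ c_n exp(-n²σ/2) sin(nη) with c_1=2, c_5=-1: u(η,σ) = 2exp(-σ/2)sin(η) - exp(-25σ/2)sin(5η).
Substituting back: T(x,τ) = u(x + τ, τ).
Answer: T(x, τ) = 2exp(-τ/2)sin(x + τ) - exp(-25τ/2)sin(5x + 5τ)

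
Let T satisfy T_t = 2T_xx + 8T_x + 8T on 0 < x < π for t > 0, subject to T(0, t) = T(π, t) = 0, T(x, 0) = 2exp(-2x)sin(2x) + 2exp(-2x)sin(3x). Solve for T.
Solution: Substitute T = exp(-2x)u, i.e. u = exp(2x)T.
By the product rule, T_x = exp(-2x)(u_x - 2u), T_xx = exp(-2x)(u_xx - 4u_x + 4u), T_t = exp(-2x)u_t.
Substituting into the PDE and dividing by exp(-2x): u_t = 2(u_xx - 4u_x + 4u) + 8(u_x - 2u) + 8u.
The lower-order terms cancel, leaving the standard heat equation u_t = 2u_xx.
Initial data for u: u(x,0) = exp(2x)T(x,0) = 2sin(2x) + 2sin(3x). The boundary conditions carry over: u(0,t) = u(π,t) = 0.
Solve for u:
  Using separation of variables u = X(x)G(t):
  Eigenfunctions: sin(nx), n = 1, 2, 3, ...
  General solution: u(x, t) = Σ c_n sin(nx) exp(-2n² t)
  Matching u(x,0) = 2sin(2x) + 2sin(3x) term by term: c_2=2, c_3=2.
Hence u(x,t) = 2exp(-8t)sin(2x) + 2exp(-18t)sin(3x).
Transform back: T(x,t) = exp(-2x)u(x,t).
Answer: T(x, t) = 2exp(-8t)exp(-2x)sin(2x) + 2exp(-18t)exp(-2x)sin(3x)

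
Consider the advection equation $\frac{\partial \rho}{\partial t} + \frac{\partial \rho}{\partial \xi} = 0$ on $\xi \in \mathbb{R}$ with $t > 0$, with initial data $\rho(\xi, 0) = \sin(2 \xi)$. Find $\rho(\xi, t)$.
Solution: By characteristics ($d\xi/dt = 1$), $\rho(\xi,t) = f(\xi - t)$ with $f = \rho( \cdot , 0)$.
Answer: $\rho(\xi, t) = \sin(2 \xi - 2 t)$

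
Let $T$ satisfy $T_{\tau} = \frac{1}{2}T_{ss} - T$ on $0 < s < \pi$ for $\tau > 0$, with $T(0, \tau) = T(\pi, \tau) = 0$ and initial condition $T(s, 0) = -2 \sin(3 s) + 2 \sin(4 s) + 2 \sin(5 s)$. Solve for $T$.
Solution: Substitute $T = e^{-\tau}u$.
Then $T_{\tau} = e^{-\tau}(u_{\tau} - u)$, $T_{ss} = e^{-\tau}u_{ss}$; substituting and dividing by $e^{-\tau}$, the lower-order terms cancel: $u_{\tau} = \frac{1}{2}u_{ss}$ (standard heat equation).
Data for $u$: $u(s,0) = T(s,0) = -2 \sin(3 s) + 2 \sin(4 s) + 2 \sin(5 s)$. The boundary conditions carry over: $u(0,\tau) = u(\pi,\tau) = 0$.
Separating variables: $u = \sum c_n e^{-n^2\tau/2} \sin(ns)$. From $u(s,0) = -2 \sin(3 s) + 2 \sin(4 s) + 2 \sin(5 s)$: $c_3=-2, c_4=2, c_5=2$.
So $u(s,\tau) = 2 e^{-8 \tau} \sin(4 s) - 2 e^{-9 \tau/2} \sin(3 s) + 2 e^{-25 \tau/2} \sin(5 s)$, and $T(s,\tau) = e^{-\tau}u(s,\tau)$.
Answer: $T(s, \tau) = 2 e^{-9 \tau} \sin(4 s) - 2 e^{-11 \tau/2} \sin(3 s) + 2 e^{-27 \tau/2} \sin(5 s)$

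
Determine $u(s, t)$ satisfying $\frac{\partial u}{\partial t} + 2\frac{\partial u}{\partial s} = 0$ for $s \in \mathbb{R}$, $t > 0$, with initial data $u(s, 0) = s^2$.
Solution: By characteristics ($ds/dt = 2$), $u(s,t) = f(s - 2t)$ with $f = u( \cdot , 0)$.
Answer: $u(s, t) = s^2 - 4 s t + 4 t^2$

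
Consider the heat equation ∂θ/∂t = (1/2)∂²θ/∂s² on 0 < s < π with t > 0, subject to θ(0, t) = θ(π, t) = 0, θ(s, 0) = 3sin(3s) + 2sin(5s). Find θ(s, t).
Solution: Using separation of variables θ = X(s)G(t):
Eigenfunctions: sin(ns), n = 1, 2, 3, ...
General solution: θ(s, t) = Σ c_n sin(ns) exp(-n² t/2)
Matching θ(s,0) = 3sin(3s) + 2sin(5s) term by term: c_3=3, c_5=2.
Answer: θ(s, t) = 3exp(-9t/2)sin(3s) + 2exp(-25t/2)sin(5s)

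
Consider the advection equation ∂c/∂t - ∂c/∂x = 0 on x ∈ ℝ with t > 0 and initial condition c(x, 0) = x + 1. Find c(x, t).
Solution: By characteristics (dx/dt = -1), c(x,t) = f(x + t) with f = c(·, 0).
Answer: c(x, t) = t + x + 1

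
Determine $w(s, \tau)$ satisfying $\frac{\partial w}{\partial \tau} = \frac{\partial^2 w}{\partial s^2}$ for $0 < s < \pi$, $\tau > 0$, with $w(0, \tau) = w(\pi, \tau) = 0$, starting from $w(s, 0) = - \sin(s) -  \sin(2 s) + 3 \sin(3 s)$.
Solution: Separating variables: $w = \sum c_n e^{-n^2\tau} \sin(ns)$. From $w(s,0) = - \sin(s) - \sin(2 s) + 3 \sin(3 s)$: $c_1=-1, c_2=-1, c_3=3$.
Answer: $w(s, \tau) = - e^{-\tau} \sin(s) -  e^{-4 \tau} \sin(2 s) + 3 e^{-9 \tau} \sin(3 s)$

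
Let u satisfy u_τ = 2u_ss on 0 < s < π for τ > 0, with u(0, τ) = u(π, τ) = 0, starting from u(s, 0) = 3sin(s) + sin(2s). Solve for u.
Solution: Separating variables: u = Σ c_n exp(-2n²τ) sin(ns). From u(s,0) = 3sin(s) + sin(2s): c_1=3, c_2=1.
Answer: u(s, τ) = 3exp(-2τ)sin(s) + exp(-8τ)sin(2s)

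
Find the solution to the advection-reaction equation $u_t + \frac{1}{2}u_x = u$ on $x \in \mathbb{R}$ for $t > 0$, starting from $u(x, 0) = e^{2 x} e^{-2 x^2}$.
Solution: Substitute $u = e^{2x}w$, i.e. $w = e^{-2x}u$.
By the product rule, $u_x = e^{2x}(w_x + 2w)$, $u_t = e^{2x}w_t$.
Substituting into the PDE and dividing by $e^{2x}$: $w_t + \frac{1}{2}(w_x + 2w) = w$.
The lower-order terms cancel, leaving the standard advection equation $w_t + \frac{1}{2}w_x = 0$.
Initial data for $w$: $w(x,0) = e^{-2x}u(x,0) = e^{-2 x^2}$.
Solve for $w$:
  By method of characteristics (waves move right with speed 1/2):
  Along characteristics $x - \frac{1}{2}t =$ const, $w$ is constant, so $w(x,t) = f(x - \frac{1}{2}t)$ with $f = w( \cdot , 0)$.
Hence $w(x,t) = e^{-2 (-t/2 + x)^2}$.
Transform back: $u(x,t) = e^{2x}w(x,t)$.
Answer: $u(x, t) = e^{2 x} e^{-2 (-t/2 + x)^2}$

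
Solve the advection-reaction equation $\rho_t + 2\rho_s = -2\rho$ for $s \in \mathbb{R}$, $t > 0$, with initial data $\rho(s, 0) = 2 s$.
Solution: Substitute $\rho = e^{-2t}u$.
Then $\rho_t = e^{-2t}(u_t - 2u)$, $\rho_s = e^{-2t}u_s$; substituting and dividing by $e^{-2t}$, the lower-order terms cancel: $u_t + 2u_s = 0$ (standard advection equation).
Data for $u$: $u(s,0) = \rho(s,0) = 2 s$.
By characteristics ($ds/dt = 2$), $u(s,t) = f(s - 2t)$ with $f = u( \cdot , 0)$.
So $u(s,t) = 2 s - 4 t$, and $\rho(s,t) = e^{-2t}u(s,t)$.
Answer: $\rho(s, t) = 2 s e^{-2 t} - 4 t e^{-2 t}$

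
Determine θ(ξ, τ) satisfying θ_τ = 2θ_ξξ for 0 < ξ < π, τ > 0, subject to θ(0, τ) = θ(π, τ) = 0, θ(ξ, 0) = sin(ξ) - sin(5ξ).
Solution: Using separation of variables θ = X(ξ)G(τ):
Eigenfunctions: sin(nξ), n = 1, 2, 3, ...
General solution: θ(ξ, τ) = Σ c_n sin(nξ) exp(-2n² τ)
Matching θ(ξ,0) = sin(ξ) - sin(5ξ) term by term: c_1=1, c_5=-1.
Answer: θ(ξ, τ) = exp(-2τ)sin(ξ) - exp(-50τ)sin(5ξ)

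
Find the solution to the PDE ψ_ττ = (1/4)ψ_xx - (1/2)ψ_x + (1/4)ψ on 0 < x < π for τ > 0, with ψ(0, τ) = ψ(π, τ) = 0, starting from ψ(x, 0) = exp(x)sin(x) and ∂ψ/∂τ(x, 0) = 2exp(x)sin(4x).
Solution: Substitute ψ = exp(x)u.
Then ψ_x = exp(x)(u_x + u), ψ_xx = exp(x)(u_xx + 2u_x + u), ψ_ττ = exp(x)u_ττ; substituting and dividing by exp(x), the lower-order terms cancel: u_ττ = (1/4)u_xx (standard wave equation).
Data for u: u(x,0) = exp(-x)ψ(x,0) = sin(x); u_τ(x,0) = exp(-x)ψ_τ(x,0) = 2sin(4x). The boundary conditions carry over: u(0,τ) = u(π,τ) = 0.
Separating variables: u = Σ [A_n cos(ω_n τ) + B_n sin(ω_n τ)] sin(nx), ω_n = n/2. From ICs (B_n = velocity coefficient / ω_n): A_1=1, B_4=1.
So u(x,τ) = sin(x)cos(τ/2) + sin(4x)sin(2τ), and ψ(x,τ) = exp(x)u(x,τ).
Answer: ψ(x, τ) = exp(x)sin(x)cos(τ/2) + exp(x)sin(4x)sin(2τ)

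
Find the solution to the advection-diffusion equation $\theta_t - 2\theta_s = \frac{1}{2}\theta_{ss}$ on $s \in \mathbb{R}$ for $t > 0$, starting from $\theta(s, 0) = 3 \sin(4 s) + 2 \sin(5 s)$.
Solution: Moving frame: $\eta = s + 2t$, $\sigma = t$, $\theta = u(\eta,\sigma)$, so $\theta_t = u_{\sigma} + 2u_{\eta}$ and $\theta_{ss} = u_{\eta\eta}$.
Hence $\theta_t - 2\theta_s = u_{\sigma}$ and the PDE becomes the heat equation $u_{\sigma} = \frac{1}{2}u_{\eta\eta}$ on $\eta \in \mathbb{R}$.
Initial data: $u(\eta,0) = \theta(\eta,0) = 3 \sin(4 \eta) + 2 \sin(5 \eta)$. Each mode $\sin(n\eta)$ decays as $e^{-n^2\sigma/2}$ on $\mathbb{R}$, so $u(\eta,\sigma) = \sum c_n e^{-n^2\sigma/2} \sin(n\eta)$ with $c_4=3, c_5=2$: $u(\eta,\sigma) = 3 e^{-8 \sigma} \sin(4 \eta) + 2 e^{-25 \sigma/2} \sin(5 \eta)$.
Substituting back: $\theta(s,t) = u(s + 2t, t)$.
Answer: $\theta(s, t) = 3 e^{-8 t} \sin(4 s + 8 t) + 2 e^{-25 t/2} \sin(5 s + 10 t)$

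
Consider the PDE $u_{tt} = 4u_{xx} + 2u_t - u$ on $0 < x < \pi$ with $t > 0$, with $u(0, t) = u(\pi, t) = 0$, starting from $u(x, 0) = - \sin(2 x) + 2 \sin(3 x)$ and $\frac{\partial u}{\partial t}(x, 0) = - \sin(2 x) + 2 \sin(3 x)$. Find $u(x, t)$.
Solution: Substitute $u = e^{t}w$.
Then $u_t = e^{t}(w_t + w)$, $u_{tt} = e^{t}(w_{tt} + 2w_t + w)$, $u_{xx} = e^{t}w_{xx}$; substituting and dividing by $e^{t}$, the lower-order terms cancel: $w_{tt} = 4w_{xx}$ (standard wave equation).
Data for $w$: $w(x,0) = u(x,0) = - \sin(2 x) + 2 \sin(3 x)$; $w_t(x,0) = u_t(x,0) - u(x,0) = 0$. The boundary conditions carry over: $w(0,t) = w(\pi,t) = 0$.
Separating variables: $w = \sum [A_n \cos(\omega_n t) + B_n \sin(\omega_n t)] \sin(nx)$, $\omega_n = 2n$. From ICs: $A_2=-1, A_3=2$.
So $w(x,t) = - \sin(2 x) \cos(4 t) + 2 \sin(3 x) \cos(6 t)$, and $u(x,t) = e^{t}w(x,t)$.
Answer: $u(x, t) = - e^{t} \sin(2 x) \cos(4 t) + 2 e^{t} \sin(3 x) \cos(6 t)$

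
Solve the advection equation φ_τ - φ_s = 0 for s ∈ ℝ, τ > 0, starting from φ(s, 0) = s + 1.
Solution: By characteristics (ds/dτ = -1), φ(s,τ) = f(s + τ) with f = φ(·, 0).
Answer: φ(s, τ) = s + τ + 1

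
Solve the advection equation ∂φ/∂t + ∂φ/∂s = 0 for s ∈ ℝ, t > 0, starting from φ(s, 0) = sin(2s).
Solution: By method of characteristics (waves move right with speed 1):
Along characteristics s - t = const, φ is constant, so φ(s,t) = f(s - t) with f = φ(·, 0).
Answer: φ(s, t) = sin(2s - 2t)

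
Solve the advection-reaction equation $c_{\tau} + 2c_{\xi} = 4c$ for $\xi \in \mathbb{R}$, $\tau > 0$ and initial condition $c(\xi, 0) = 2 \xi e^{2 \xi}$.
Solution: Substitute $c = e^{2\xi}u$.
Then $c_{\xi} = e^{2\xi}(u_{\xi} + 2u)$, $c_{\tau} = e^{2\xi}u_{\tau}$; substituting and dividing by $e^{2\xi}$, the lower-order terms cancel: $u_{\tau} + 2u_{\xi} = 0$ (standard advection equation).
Data for $u$: $u(\xi,0) = e^{-2\xi}c(\xi,0) = 2 \xi$.
By characteristics ($d\xi/d\tau = 2$), $u(\xi,\tau) = f(\xi - 2\tau)$ with $f = u( \cdot , 0)$.
So $u(\xi,\tau) = 2 \xi - 4 \tau$, and $c(\xi,\tau) = e^{2\xi}u(\xi,\tau)$.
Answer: $c(\xi, \tau) = -4 \tau e^{2 \xi} + 2 \xi e^{2 \xi}$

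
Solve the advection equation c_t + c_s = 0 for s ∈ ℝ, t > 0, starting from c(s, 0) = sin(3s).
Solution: By method of characteristics (waves move right with speed 1):
Along characteristics s - t = const, c is constant, so c(s,t) = f(s - t) with f = c(·, 0).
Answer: c(s, t) = sin(3s - 3t)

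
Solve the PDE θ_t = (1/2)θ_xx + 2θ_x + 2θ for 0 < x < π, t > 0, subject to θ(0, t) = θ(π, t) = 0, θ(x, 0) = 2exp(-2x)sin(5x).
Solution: Substitute θ = exp(-2x)u, i.e. u = exp(2x)θ.
By the product rule, θ_x = exp(-2x)(u_x - 2u), θ_xx = exp(-2x)(u_xx - 4u_x + 4u), θ_t = exp(-2x)u_t.
Substituting into the PDE and dividing by exp(-2x): u_t = (1/2)(u_xx - 4u_x + 4u) + 2(u_x - 2u) + 2u.
The lower-order terms cancel, leaving the standard heat equation u_t = (1/2)u_xx.
Initial data for u: u(x,0) = exp(2x)θ(x,0) = 2sin(5x). The boundary conditions carry over: u(0,t) = u(π,t) = 0.
Solve for u:
  Using separation of variables u = X(x)G(t):
  Eigenfunctions: sin(nx), n = 1, 2, 3, ...
  General solution: u(x, t) = Σ c_n sin(nx) exp(-n² t/2)
  Matching u(x,0) = 2sin(5x) term by term: c_5=2.
Hence u(x,t) = 2exp(-25t/2)sin(5x).
Transform back: θ(x,t) = exp(-2x)u(x,t).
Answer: θ(x, t) = 2exp(-25t/2)exp(-2x)sin(5x)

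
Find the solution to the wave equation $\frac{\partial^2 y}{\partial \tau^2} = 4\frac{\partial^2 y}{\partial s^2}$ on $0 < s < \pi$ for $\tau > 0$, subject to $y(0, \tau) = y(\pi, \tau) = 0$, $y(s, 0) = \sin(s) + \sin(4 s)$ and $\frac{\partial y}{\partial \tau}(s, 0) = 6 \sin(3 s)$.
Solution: Using separation of variables $y = X(s)T(\tau)$:
Eigenfunctions: $\sin(ns)$, $n = 1, 2, 3, \ldots$
General solution: $y(s, \tau) = \sum [A_n \cos(2n \tau) + B_n \sin(2n \tau)] \sin(ns)$
From $y(s,0) = \sin(s) + \sin(4 s)$: $A_1=1, A_4=1$. From $y_{\tau}(s,0) = 6 \sin(3 s)$, using $y_{\tau}(s,0) = \sum \omega_n B_n \sin(ns)$ with $\omega_n = 2n$: $B_3 = 6/6 = 1$.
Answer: $y(s, \tau) = \sin(6 \tau) \sin(3 s) + \sin(s) \cos(2 \tau) + \sin(4 s) \cos(8 \tau)$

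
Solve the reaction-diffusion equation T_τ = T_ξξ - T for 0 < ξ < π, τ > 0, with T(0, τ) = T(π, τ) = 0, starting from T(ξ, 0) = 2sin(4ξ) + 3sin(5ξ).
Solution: Substitute T = exp(-τ)u, i.e. u = exp(τ)T.
By the product rule, T_τ = exp(-τ)(u_τ - u), T_ξξ = exp(-τ)u_ξξ.
Substituting into the PDE and dividing by exp(-τ): u_τ - u = u_ξξ - u.
The lower-order terms cancel, leaving the standard heat equation u_τ = u_ξξ.
Initial data for u: u(ξ,0) = T(ξ,0) = 2sin(4ξ) + 3sin(5ξ). The boundary conditions carry over: u(0,τ) = u(π,τ) = 0.
Solve for u:
  Using separation of variables u = X(ξ)G(τ):
  Eigenfunctions: sin(nξ), n = 1, 2, 3, ...
  General solution: u(ξ, τ) = Σ c_n sin(nξ) exp(-n² τ)
  Matching u(ξ,0) = 2sin(4ξ) + 3sin(5ξ) term by term: c_4=2, c_5=3.
Hence u(ξ,τ) = 2exp(-16τ)sin(4ξ) + 3exp(-25τ)sin(5ξ).
Transform back: T(ξ,τ) = exp(-τ)u(ξ,τ).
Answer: T(ξ, τ) = 2exp(-17τ)sin(4ξ) + 3exp(-26τ)sin(5ξ)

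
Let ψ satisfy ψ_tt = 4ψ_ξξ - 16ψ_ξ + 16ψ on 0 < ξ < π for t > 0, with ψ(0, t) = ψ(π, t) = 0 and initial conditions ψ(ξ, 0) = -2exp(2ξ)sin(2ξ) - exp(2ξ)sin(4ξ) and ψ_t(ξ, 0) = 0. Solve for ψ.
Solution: Substitute ψ = exp(2ξ)u, i.e. u = exp(-2ξ)ψ.
By the product rule, ψ_ξ = exp(2ξ)(u_ξ + 2u), ψ_ξξ = exp(2ξ)(u_ξξ + 4u_ξ + 4u), ψ_tt = exp(2ξ)u_tt.
Substituting into the PDE and dividing by exp(2ξ): u_tt = 4(u_ξξ + 4u_ξ + 4u) - 16(u_ξ + 2u) + 16u.
The lower-order terms cancel, leaving the standard wave equation u_tt = 4u_ξξ.
Initial data for u: u(ξ,0) = exp(-2ξ)ψ(ξ,0) = -2sin(2ξ) - sin(4ξ); u_t(ξ,0) = exp(-2ξ)ψ_t(ξ,0) = 0. The boundary conditions carry over: u(0,t) = u(π,t) = 0.
Solve for u:
  Using separation of variables u = X(ξ)T(t):
  Eigenfunctions: sin(nξ), n = 1, 2, 3, ...
  General solution: u(ξ, t) = Σ [A_n cos(2n t) + B_n sin(2n t)] sin(nξ)
  From u(ξ,0) = -2sin(2ξ) - sin(4ξ): A_2=-2, A_4=-1. From u_t(ξ,0) = 0: all B_n = 0.
Hence u(ξ,t) = -2sin(2ξ)cos(4t) - sin(4ξ)cos(8t).
Transform back: ψ(ξ,t) = exp(2ξ)u(ξ,t).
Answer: ψ(ξ, t) = -2exp(2ξ)sin(2ξ)cos(4t) - exp(2ξ)sin(4ξ)cos(8t)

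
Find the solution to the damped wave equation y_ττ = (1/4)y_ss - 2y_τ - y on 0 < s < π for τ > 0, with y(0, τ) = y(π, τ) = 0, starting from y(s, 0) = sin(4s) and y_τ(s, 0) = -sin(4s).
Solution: Substitute y = exp(-τ)u, i.e. u = exp(τ)y.
By the product rule, y_τ = exp(-τ)(u_τ - u), y_ττ = exp(-τ)(u_ττ - 2u_τ + u), y_ss = exp(-τ)u_ss.
Substituting into the PDE and dividing by exp(-τ): u_ττ - 2u_τ + u = (1/4)u_ss - 2(u_τ - u) - u.
The lower-order terms cancel, leaving the standard wave equation u_ττ = (1/4)u_ss.
Initial data for u: u(s,0) = y(s,0) = sin(4s); u_τ(s,0) = y_τ(s,0) + y(s,0) = 0. The boundary conditions carry over: u(0,τ) = u(π,τ) = 0.
Solve for u:
  Using separation of variables u = X(s)T(τ):
  Eigenfunctions: sin(ns), n = 1, 2, 3, ...
  General solution: u(s, τ) = Σ [A_n cos(n τ/2) + B_n sin(n τ/2)] sin(ns)
  From u(s,0) = sin(4s): A_4=1. From u_τ(s,0) = 0: all B_n = 0.
Hence u(s,τ) = sin(4s)cos(2τ).
Transform back: y(s,τ) = exp(-τ)u(s,τ).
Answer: y(s, τ) = exp(-τ)sin(4s)cos(2τ)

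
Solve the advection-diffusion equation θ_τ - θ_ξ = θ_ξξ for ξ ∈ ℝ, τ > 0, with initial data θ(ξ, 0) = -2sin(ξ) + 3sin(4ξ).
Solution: Moving frame: η = ξ + τ, σ = τ, θ = u(η,σ), so θ_τ = u_σ + u_η and θ_ξξ = u_ηη.
Hence θ_τ - θ_ξ = u_σ and the PDE becomes the heat equation u_σ = u_ηη on η ∈ ℝ.
Initial data: u(η,0) = θ(η,0) = -2sin(η) + 3sin(4η). Each mode sin(nη) decays as exp(-n²σ) on ℝ, so u(η,σ) = Σ c_n exp(-n²σ) sin(nη) with c_1=-2, c_4=3: u(η,σ) = -2exp(-σ)sin(η) + 3exp(-16σ)sin(4η).
Substituting back: θ(ξ,τ) = u(ξ + τ, τ).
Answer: θ(ξ, τ) = -2exp(-τ)sin(ξ + τ) + 3exp(-16τ)sin(4ξ + 4τ)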